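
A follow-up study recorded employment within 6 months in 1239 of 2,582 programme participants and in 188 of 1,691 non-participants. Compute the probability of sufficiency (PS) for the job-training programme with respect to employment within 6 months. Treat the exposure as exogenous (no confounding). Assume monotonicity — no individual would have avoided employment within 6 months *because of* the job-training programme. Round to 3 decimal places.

p₁ = P(outcome | exposed) = 1239/2582 = 0.47986
p₀ = P(outcome | unexposed) = 188/1691 = 0.11118
Under exogeneity and monotonicity, PS = (p₁ − p₀) / (1 − p₀).
PS = (0.47986 − 0.11118) / (1 − 0.11118) = 0.36868 / 0.88882 ≈ 0.4148

PS ≈ 0.415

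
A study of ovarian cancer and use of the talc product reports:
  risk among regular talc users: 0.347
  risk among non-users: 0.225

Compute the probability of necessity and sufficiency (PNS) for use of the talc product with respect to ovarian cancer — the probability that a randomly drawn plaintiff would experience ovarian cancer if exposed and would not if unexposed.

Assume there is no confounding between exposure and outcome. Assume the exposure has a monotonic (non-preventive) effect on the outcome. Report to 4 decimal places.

PNS ≈ 0.1220

Let p₁ = 0.347, p₀ = 0.225.
Under exogeneity and monotonicity, PNS = p₁ − p₀.
PNS = 0.347 − 0.225 = 0.122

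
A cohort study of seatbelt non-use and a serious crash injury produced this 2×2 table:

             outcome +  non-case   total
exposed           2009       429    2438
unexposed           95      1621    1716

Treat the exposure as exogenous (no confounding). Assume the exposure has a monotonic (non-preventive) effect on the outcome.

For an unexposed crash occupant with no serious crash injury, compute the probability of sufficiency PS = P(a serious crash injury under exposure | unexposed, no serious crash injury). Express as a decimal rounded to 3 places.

p₁ = P(outcome | exposed) = 2009/2438 = 0.82404
p₀ = P(outcome | unexposed) = 95/1716 = 0.055361
Under exogeneity and monotonicity, PS = (p₁ − p₀)/(1 − p₀).
PS = (0.82404 − 0.055361) / 0.94464 ≈ 0.8137

PS ≈ 0.814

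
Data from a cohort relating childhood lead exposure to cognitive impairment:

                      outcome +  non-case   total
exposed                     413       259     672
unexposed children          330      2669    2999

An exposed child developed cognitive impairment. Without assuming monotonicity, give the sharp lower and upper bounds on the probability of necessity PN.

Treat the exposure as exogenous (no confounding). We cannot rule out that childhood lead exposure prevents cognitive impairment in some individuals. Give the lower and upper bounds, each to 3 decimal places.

p₁ = P(outcome | exposed) = 413/672 = 0.61458
p₀ = P(outcome | unexposed) = 330/2999 = 0.11004
Under exogeneity alone the bounds on PN are max{0,(p₁−p₀)/p₁} ≤ PN ≤ min{1,(1−p₀)/p₁}.
  lower = (p₁ − p₀)/p₁ = 0.50455 / 0.61458 ≈ 0.8210
  upper = min{1, (1 − p₀)/p₁} = 0.88996 / 0.61458 ≈ 1.4481 → capped at 1

0.821 ≤ PN ≤ 1.000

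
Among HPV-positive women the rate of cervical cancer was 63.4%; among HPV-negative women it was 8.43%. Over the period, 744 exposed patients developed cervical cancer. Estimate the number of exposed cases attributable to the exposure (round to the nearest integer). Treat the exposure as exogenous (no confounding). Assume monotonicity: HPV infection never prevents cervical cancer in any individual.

p₁ = 0.634, p₀ = 0.0843.
PN = (p₁ − p₀)/p₁ = (0.634 − 0.0843) / 0.634 ≈ 0.86703.
Attributable cases ≈ PN × (exposed cases) = 0.86703 × 744 ≈ 645.07.

about 645 cases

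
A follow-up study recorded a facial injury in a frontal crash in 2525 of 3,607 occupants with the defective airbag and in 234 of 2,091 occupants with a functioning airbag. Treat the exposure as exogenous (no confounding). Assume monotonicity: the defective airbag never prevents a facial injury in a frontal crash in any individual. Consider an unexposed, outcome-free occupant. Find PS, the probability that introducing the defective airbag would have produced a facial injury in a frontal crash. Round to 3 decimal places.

PS ≈ 0.662

p₁ = P(outcome | exposed) = 2525/3607 = 0.70003
p₀ = P(outcome | unexposed) = 234/2091 = 0.11191
Under exogeneity and monotonicity, PS = (p₁ − p₀) / (1 − p₀).
PS = (0.70003 − 0.11191) / (1 − 0.11191) = 0.58812 / 0.88809 ≈ 0.6622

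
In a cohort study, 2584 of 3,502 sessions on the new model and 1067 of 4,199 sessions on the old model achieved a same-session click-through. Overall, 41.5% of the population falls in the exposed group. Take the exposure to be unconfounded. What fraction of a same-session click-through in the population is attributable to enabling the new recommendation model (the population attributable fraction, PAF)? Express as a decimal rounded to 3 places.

PAF ≈ 0.441

p₁ = P(outcome | exposed) = 2584/3502 = 0.73786
p₀ = P(outcome | unexposed) = 1067/4199 = 0.25411
Overall risk P(Y=1) = π·p₁ + (1−π)·p₀ = 0.415×0.73786 + 0.585×0.25411 = 0.45487.
Under exogeneity, PAF = [P(Y=1) − p₀] / P(Y=1).
PAF = (0.45487 − 0.25411) / 0.45487 ≈ 0.4414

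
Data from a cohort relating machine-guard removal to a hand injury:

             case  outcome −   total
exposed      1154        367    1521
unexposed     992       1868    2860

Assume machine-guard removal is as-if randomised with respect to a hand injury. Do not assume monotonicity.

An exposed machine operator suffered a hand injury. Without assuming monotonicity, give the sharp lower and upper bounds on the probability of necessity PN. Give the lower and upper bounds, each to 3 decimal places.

p₁ = P(outcome | exposed) = 1154/1521 = 0.75871
p₀ = P(outcome | unexposed) = 992/2860 = 0.34685
Under exogeneity alone the bounds on PN are max{0,(p₁−p₀)/p₁} ≤ PN ≤ min{1,(1−p₀)/p₁}.
  lower = (p₁ − p₀)/p₁ = 0.41186 / 0.75871 ≈ 0.5428
  upper = min{1, (1 − p₀)/p₁} = 0.65315 / 0.75871 ≈ 0.8609

0.543 ≤ PN ≤ 0.861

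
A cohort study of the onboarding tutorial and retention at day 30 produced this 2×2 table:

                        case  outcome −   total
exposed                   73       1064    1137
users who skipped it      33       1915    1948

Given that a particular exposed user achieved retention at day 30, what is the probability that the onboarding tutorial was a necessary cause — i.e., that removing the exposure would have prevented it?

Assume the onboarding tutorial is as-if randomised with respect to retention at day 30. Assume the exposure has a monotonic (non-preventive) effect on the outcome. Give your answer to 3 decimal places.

PN ≈ 0.736

p₁ = P(outcome | exposed) = 73/1137 = 0.064204
p₀ = P(outcome | unexposed) = 33/1948 = 0.01694
Under exogeneity and monotonicity, PN = (p₁ − p₀)/p₁.
PN = (0.064204 − 0.01694) / 0.064204 ≈ 0.7361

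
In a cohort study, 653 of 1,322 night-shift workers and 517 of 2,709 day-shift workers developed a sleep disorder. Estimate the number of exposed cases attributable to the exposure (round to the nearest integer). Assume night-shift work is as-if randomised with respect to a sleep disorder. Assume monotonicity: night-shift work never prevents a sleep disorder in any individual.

p₁ = P(outcome | exposed) = 653/1322 = 0.49395
p₀ = P(outcome | unexposed) = 517/2709 = 0.19085
PN = (p₁ − p₀)/p₁ = (0.49395 − 0.19085) / 0.49395 ≈ 0.61363.
Attributable cases ≈ PN × (exposed cases) = 0.61363 × 653 ≈ 400.70.

about 401 cases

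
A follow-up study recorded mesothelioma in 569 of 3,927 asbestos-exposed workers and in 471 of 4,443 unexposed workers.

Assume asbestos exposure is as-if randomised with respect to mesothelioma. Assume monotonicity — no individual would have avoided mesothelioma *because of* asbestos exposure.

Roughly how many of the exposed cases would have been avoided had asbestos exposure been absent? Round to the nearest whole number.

p₁ = P(outcome | exposed) = 569/3927 = 0.14489
p₀ = P(outcome | unexposed) = 471/4443 = 0.10601
PN = (p₁ − p₀)/p₁ = (0.14489 − 0.10601) / 0.14489 ≈ 0.26837.
Attributable cases ≈ PN × (exposed cases) = 0.26837 × 569 ≈ 152.70.

about 153 cases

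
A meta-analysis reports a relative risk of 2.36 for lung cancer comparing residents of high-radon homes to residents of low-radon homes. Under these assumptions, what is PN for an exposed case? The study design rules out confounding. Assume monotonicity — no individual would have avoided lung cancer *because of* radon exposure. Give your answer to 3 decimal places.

Under exogeneity and monotonicity, PN = (RR − 1) / RR = 1 − 1/RR.
PN = (2.36 − 1) / 2.36 = 1.36 / 2.36 ≈ 0.5763

PN ≈ 0.576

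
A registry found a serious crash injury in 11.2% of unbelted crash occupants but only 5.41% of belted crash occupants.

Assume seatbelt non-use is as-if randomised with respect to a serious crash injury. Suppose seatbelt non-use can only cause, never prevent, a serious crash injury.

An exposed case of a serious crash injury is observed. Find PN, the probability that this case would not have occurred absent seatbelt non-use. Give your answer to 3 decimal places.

PN ≈ 0.517

p₁ = 0.112, p₀ = 0.0541.
Under exogeneity and monotonicity, PN = (p₁ − p₀) / p₁.
PN = (0.112 − 0.0541) / 0.112 = 0.0579 / 0.112 ≈ 0.5170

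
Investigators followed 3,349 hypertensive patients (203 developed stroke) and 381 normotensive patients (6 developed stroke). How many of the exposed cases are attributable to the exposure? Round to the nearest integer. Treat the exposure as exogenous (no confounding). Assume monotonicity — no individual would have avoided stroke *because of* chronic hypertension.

p₁ = P(outcome | exposed) = 203/3349 = 0.060615
p₀ = P(outcome | unexposed) = 6/381 = 0.015748
PN = (p₁ − p₀)/p₁ = (0.060615 − 0.015748) / 0.060615 ≈ 0.74020.
Attributable cases ≈ PN × (exposed cases) = 0.74020 × 203 ≈ 150.26.

about 150 cases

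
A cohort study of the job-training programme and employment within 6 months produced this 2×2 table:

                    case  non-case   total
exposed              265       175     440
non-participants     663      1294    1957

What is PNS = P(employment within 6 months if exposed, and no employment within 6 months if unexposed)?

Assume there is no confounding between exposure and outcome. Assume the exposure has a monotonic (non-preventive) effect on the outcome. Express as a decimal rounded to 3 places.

PNS ≈ 0.263

p₁ = P(outcome | exposed) = 265/440 = 0.60227
p₀ = P(outcome | unexposed) = 663/1957 = 0.33878
Under exogeneity and monotonicity, PNS = p₁ − p₀.
PNS = 0.60227 − 0.33878 = 0.26349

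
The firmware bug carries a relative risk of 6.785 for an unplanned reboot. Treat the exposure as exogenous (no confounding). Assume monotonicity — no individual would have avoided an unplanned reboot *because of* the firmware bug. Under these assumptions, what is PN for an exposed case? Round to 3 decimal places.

PN ≈ 0.853

Under exogeneity and monotonicity, PN = (RR − 1) / RR = 1 − 1/RR.
PN = (6.785 − 1) / 6.785 = 5.785 / 6.785 ≈ 0.8526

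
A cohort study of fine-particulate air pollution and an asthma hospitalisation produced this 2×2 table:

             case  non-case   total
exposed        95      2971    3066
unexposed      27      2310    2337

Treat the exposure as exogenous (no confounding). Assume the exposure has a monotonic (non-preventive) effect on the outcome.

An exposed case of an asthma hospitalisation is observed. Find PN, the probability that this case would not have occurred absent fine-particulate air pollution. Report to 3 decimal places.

p₁ = P(outcome | exposed) = 95/3066 = 0.030985
p₀ = P(outcome | unexposed) = 27/2337 = 0.011553
Under exogeneity and monotonicity, PN = (p₁ − p₀)/p₁.
PN = (0.030985 − 0.011553) / 0.030985 ≈ 0.6271

PN ≈ 0.627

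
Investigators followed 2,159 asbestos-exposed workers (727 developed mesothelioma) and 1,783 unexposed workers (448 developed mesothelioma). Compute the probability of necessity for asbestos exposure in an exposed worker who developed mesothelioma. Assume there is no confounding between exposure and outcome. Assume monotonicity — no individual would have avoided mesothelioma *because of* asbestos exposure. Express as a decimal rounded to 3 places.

p₁ = P(outcome | exposed) = 727/2159 = 0.33673
p₀ = P(outcome | unexposed) = 448/1783 = 0.25126
Under exogeneity and monotonicity, PN = (p₁ − p₀) / p₁.
PN = (0.33673 − 0.25126) / 0.33673 = 0.085468 / 0.33673 ≈ 0.2538

PN ≈ 0.254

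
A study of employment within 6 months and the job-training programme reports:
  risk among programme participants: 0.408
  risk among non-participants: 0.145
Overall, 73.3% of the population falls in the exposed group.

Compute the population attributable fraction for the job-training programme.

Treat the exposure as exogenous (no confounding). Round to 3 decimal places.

PAF ≈ 0.571

Let p₁ = 0.408, p₀ = 0.145.
Overall risk P(Y=1) = π·p₁ + (1−π)·p₀ = 0.733×0.408 + 0.267×0.145 = 0.33778.
Under exogeneity, PAF = [P(Y=1) − p₀] / P(Y=1).
PAF = (0.33778 − 0.145) / 0.33778 ≈ 0.5707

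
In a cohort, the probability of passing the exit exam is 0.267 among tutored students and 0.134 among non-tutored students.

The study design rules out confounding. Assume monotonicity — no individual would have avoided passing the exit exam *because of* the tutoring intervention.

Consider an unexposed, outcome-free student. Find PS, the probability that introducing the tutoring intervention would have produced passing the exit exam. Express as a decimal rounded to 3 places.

PS ≈ 0.154

Let p₁ = 0.267, p₀ = 0.134.
Under exogeneity and monotonicity, PS = (p₁ − p₀) / (1 − p₀).
PS = (0.267 − 0.134) / (1 − 0.134) = 0.133 / 0.866 ≈ 0.1536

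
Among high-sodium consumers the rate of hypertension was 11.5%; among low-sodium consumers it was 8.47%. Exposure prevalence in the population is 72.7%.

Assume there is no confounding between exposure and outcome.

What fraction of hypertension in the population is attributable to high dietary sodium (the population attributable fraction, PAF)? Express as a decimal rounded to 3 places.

p₁ = 0.115, p₀ = 0.0847.
Overall risk P(Y=1) = π·p₁ + (1−π)·p₀ = 0.727×0.115 + 0.273×0.0847 = 0.10673.
Under exogeneity, PAF = [P(Y=1) − p₀] / P(Y=1).
PAF = (0.10673 − 0.0847) / 0.10673 ≈ 0.2064

PAF ≈ 0.206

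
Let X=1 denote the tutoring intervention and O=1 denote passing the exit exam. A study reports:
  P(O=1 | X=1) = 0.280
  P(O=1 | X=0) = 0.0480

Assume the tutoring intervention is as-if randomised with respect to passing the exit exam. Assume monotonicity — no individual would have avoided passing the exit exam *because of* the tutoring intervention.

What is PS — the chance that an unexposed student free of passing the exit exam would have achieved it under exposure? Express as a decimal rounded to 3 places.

PS ≈ 0.244

Let p₁ = 0.28, p₀ = 0.048.
Under exogeneity and monotonicity, PS = (p₁ − p₀) / (1 − p₀).
PS = (0.28 − 0.048) / (1 − 0.048) = 0.232 / 0.952 ≈ 0.2437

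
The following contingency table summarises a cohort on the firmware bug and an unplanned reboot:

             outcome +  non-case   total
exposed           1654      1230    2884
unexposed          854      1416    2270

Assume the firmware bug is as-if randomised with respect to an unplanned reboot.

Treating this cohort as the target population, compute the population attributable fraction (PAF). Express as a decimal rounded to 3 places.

p₁ = P(outcome | exposed) = 1654/2884 = 0.57351
p₀ = P(outcome | unexposed) = 854/2270 = 0.37621
Exposure prevalence π = 2884/5154 = 0.55957; overall risk P(Y=1) = 0.48661.
Under exogeneity, PAF = [P(Y=1) − p₀]/P(Y=1).
PAF = (0.48661 − 0.37621) / 0.48661 ≈ 0.2269

PAF ≈ 0.227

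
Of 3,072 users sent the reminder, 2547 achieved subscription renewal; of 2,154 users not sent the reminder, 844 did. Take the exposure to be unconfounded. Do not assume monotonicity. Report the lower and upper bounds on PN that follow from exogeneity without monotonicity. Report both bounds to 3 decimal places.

0.527 ≤ PN ≤ 0.734

p₁ = P(outcome | exposed) = 2547/3072 = 0.8291
p₀ = P(outcome | unexposed) = 844/2154 = 0.39183
Under exogeneity alone the bounds on PN are max{0,(p₁−p₀)/p₁} ≤ PN ≤ min{1,(1−p₀)/p₁}.
  lower = (p₁ − p₀)/p₁ = 0.43727 / 0.8291 ≈ 0.5274
  upper = min{1, (1 − p₀)/p₁} = 0.60817 / 0.8291 ≈ 0.7335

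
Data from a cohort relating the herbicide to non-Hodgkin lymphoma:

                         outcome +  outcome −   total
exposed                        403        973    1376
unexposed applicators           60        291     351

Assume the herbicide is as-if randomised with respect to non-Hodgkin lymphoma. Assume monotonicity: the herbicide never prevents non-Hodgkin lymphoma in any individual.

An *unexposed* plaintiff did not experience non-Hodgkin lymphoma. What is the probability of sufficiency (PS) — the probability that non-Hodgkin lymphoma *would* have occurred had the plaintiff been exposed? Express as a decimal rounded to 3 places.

PS ≈ 0.147

p₁ = P(outcome | exposed) = 403/1376 = 0.29288
p₀ = P(outcome | unexposed) = 60/351 = 0.17094
Under exogeneity and monotonicity, PS = (p₁ − p₀) / (1 − p₀).
PS = (0.29288 − 0.17094) / (1 − 0.17094) = 0.12194 / 0.82906 ≈ 0.1471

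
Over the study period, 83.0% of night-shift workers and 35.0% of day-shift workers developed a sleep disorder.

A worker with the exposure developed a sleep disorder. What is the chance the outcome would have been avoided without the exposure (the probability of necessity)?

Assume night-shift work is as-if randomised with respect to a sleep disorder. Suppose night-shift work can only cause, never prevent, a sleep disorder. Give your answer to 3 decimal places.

PN ≈ 0.578

p₁ = 0.83, p₀ = 0.35.
Under exogeneity and monotonicity, PN = (p₁ − p₀) / p₁.
PN = (0.83 − 0.35) / 0.83 = 0.48 / 0.83 ≈ 0.5783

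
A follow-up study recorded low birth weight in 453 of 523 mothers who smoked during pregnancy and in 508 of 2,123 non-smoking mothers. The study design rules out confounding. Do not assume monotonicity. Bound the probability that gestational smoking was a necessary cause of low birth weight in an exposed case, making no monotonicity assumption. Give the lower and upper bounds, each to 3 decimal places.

p₁ = P(outcome | exposed) = 453/523 = 0.86616
p₀ = P(outcome | unexposed) = 508/2123 = 0.23928
Under exogeneity alone the bounds on PN are max{0,(p₁−p₀)/p₁} ≤ PN ≤ min{1,(1−p₀)/p₁}.
  lower = (p₁ − p₀)/p₁ = 0.62687 / 0.86616 ≈ 0.7237
  upper = min{1, (1 − p₀)/p₁} = 0.76072 / 0.86616 ≈ 0.8783

0.724 ≤ PN ≤ 0.878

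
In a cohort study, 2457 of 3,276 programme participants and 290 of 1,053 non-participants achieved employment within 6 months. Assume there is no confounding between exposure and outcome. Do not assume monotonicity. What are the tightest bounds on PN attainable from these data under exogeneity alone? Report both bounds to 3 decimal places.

p₁ = P(outcome | exposed) = 2457/3276 = 0.75
p₀ = P(outcome | unexposed) = 290/1053 = 0.2754
Under exogeneity alone the bounds on PN are max{0,(p₁−p₀)/p₁} ≤ PN ≤ min{1,(1−p₀)/p₁}.
  lower = (p₁ − p₀)/p₁ = 0.4746 / 0.75 ≈ 0.6328
  upper = min{1, (1 − p₀)/p₁} = 0.7246 / 0.75 ≈ 0.9661

0.633 ≤ PN ≤ 0.966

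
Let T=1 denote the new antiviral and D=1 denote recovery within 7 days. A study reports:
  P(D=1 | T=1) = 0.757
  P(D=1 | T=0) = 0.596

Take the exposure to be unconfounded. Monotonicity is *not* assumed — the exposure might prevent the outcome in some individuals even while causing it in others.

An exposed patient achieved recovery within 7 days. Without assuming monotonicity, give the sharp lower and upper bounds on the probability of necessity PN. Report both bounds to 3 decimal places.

0.213 ≤ PN ≤ 0.534

Let p₁ = 0.757, p₀ = 0.596.
Under exogeneity alone the bounds on PN are max{0,(p₁−p₀)/p₁} ≤ PN ≤ min{1,(1−p₀)/p₁}.
  lower = (p₁ − p₀)/p₁ = 0.161 / 0.757 ≈ 0.2127
  upper = min{1, (1 − p₀)/p₁} = 0.404 / 0.757 ≈ 0.5337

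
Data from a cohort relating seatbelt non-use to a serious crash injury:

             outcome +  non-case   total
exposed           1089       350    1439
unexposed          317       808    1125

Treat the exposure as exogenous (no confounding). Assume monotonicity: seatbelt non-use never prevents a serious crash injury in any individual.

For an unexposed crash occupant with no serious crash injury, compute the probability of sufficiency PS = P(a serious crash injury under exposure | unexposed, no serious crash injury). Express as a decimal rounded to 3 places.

p₁ = P(outcome | exposed) = 1089/1439 = 0.75678
p₀ = P(outcome | unexposed) = 317/1125 = 0.28178
Under exogeneity and monotonicity, PS = (p₁ − p₀)/(1 − p₀).
PS = (0.75678 − 0.28178) / 0.71822 ≈ 0.6614

PS ≈ 0.661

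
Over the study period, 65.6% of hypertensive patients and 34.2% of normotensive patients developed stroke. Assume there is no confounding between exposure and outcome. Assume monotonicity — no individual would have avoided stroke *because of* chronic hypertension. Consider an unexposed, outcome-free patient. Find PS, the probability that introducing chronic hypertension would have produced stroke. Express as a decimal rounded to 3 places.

p₁ = 0.656, p₀ = 0.342.
Under exogeneity and monotonicity, PS = (p₁ − p₀) / (1 − p₀).
PS = (0.656 − 0.342) / (1 − 0.342) = 0.314 / 0.658 ≈ 0.4772

PS ≈ 0.477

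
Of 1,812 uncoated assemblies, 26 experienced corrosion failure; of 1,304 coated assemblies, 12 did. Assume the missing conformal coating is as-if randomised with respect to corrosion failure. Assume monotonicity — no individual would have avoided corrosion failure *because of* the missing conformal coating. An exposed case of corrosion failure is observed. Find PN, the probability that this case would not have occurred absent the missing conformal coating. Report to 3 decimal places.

p₁ = P(outcome | exposed) = 26/1812 = 0.014349
p₀ = P(outcome | unexposed) = 12/1304 = 0.0092025
Under exogeneity and monotonicity, PN = (p₁ − p₀) / p₁.
PN = (0.014349 − 0.0092025) / 0.014349 = 0.0051463 / 0.014349 ≈ 0.3587

PN ≈ 0.359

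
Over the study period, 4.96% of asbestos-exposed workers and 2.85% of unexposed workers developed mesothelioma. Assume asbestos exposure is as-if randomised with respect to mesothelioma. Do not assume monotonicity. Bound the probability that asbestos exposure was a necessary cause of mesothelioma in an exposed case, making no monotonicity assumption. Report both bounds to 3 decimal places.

p₁ = 0.0496, p₀ = 0.0285.
Under exogeneity alone the bounds on PN are max{0,(p₁−p₀)/p₁} ≤ PN ≤ min{1,(1−p₀)/p₁}.
  lower = (p₁ − p₀)/p₁ = 0.0211 / 0.0496 ≈ 0.4254
  upper = min{1, (1 − p₀)/p₁} = 0.9715 / 0.0496 ≈ 19.5867 → capped at 1

0.425 ≤ PN ≤ 1.000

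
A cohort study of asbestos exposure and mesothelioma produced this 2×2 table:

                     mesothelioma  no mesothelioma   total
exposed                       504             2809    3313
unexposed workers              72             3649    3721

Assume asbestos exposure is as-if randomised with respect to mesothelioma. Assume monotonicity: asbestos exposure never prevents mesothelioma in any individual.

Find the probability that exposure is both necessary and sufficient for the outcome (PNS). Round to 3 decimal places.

p₁ = P(outcome | exposed) = 504/3313 = 0.15213
p₀ = P(outcome | unexposed) = 72/3721 = 0.01935
Under exogeneity and monotonicity, PNS = p₁ − p₀.
PNS = 0.15213 − 0.01935 = 0.13278

PNS ≈ 0.133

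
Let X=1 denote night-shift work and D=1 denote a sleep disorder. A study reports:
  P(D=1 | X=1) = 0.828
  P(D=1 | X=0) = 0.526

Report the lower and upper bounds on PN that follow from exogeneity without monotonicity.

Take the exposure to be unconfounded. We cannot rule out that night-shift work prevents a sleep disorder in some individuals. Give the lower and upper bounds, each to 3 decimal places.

Let p₁ = 0.828, p₀ = 0.526.
Under exogeneity alone the bounds on PN are max{0,(p₁−p₀)/p₁} ≤ PN ≤ min{1,(1−p₀)/p₁}.
  lower = (p₁ − p₀)/p₁ = 0.302 / 0.828 ≈ 0.3647
  upper = min{1, (1 − p₀)/p₁} = 0.474 / 0.828 ≈ 0.5725

0.365 ≤ PN ≤ 0.572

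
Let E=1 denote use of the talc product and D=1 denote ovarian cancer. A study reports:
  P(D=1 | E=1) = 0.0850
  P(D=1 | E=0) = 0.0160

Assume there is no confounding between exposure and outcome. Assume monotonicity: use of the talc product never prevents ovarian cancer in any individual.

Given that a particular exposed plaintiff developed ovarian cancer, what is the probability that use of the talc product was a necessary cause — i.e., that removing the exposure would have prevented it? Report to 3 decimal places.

PN ≈ 0.812

Let p₁ = 0.085, p₀ = 0.016.
Under exogeneity and monotonicity, PN = (p₁ − p₀) / p₁.
PN = (0.085 − 0.016) / 0.085 = 0.069 / 0.085 ≈ 0.8118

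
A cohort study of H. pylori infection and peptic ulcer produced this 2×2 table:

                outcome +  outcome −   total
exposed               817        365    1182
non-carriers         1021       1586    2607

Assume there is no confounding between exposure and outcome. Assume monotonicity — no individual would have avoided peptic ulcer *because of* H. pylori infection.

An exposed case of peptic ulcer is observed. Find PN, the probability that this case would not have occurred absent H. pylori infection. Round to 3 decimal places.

p₁ = P(outcome | exposed) = 817/1182 = 0.6912
p₀ = P(outcome | unexposed) = 1021/2607 = 0.39164
Under exogeneity and monotonicity, PN = (p₁ − p₀)/p₁.
PN = (0.6912 − 0.39164) / 0.6912 ≈ 0.4334

PN ≈ 0.433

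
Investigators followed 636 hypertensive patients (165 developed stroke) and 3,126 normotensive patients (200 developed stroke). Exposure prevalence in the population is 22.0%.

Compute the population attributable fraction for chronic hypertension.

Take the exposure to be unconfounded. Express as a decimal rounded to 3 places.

p₁ = P(outcome | exposed) = 165/636 = 0.25943
p₀ = P(outcome | unexposed) = 200/3126 = 0.06398
Overall risk P(Y=1) = π·p₁ + (1−π)·p₀ = 0.22×0.25943 + 0.78×0.06398 = 0.10698.
Under exogeneity, PAF = [P(Y=1) − p₀] / P(Y=1).
PAF = (0.10698 − 0.06398) / 0.10698 ≈ 0.4019

PAF ≈ 0.402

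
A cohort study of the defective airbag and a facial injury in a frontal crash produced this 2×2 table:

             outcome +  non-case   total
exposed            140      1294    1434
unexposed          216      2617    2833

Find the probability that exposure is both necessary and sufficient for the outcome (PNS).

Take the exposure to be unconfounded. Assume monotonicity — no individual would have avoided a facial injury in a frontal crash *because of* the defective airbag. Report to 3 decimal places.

PNS ≈ 0.021

p₁ = P(outcome | exposed) = 140/1434 = 0.097629
p₀ = P(outcome | unexposed) = 216/2833 = 0.076244
Under exogeneity and monotonicity, PNS = p₁ − p₀.
PNS = 0.097629 − 0.076244 = 0.021385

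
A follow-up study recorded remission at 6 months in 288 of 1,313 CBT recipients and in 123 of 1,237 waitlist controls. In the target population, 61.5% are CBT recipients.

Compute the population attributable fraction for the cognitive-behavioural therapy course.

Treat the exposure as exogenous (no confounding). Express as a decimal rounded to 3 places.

PAF ≈ 0.426

p₁ = P(outcome | exposed) = 288/1313 = 0.21935
p₀ = P(outcome | unexposed) = 123/1237 = 0.099434
Overall risk P(Y=1) = π·p₁ + (1−π)·p₀ = 0.615×0.21935 + 0.385×0.099434 = 0.17318.
Under exogeneity, PAF = [P(Y=1) − p₀] / P(Y=1).
PAF = (0.17318 − 0.099434) / 0.17318 ≈ 0.4258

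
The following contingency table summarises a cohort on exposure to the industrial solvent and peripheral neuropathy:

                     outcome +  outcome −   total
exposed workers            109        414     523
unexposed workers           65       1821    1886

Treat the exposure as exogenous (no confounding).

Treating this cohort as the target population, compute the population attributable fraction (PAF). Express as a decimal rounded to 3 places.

p₁ = P(outcome | exposed) = 109/523 = 0.20841
p₀ = P(outcome | unexposed) = 65/1886 = 0.034464
Exposure prevalence π = 523/2409 = 0.2171; overall risk P(Y=1) = 0.072229.
Under exogeneity, PAF = [P(Y=1) − p₀]/P(Y=1).
PAF = (0.072229 − 0.034464) / 0.072229 ≈ 0.5228

PAF ≈ 0.523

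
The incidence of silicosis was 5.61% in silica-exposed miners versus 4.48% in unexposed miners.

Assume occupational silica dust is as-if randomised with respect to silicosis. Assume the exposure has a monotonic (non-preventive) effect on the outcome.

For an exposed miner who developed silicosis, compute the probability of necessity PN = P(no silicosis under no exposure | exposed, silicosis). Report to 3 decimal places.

p₁ = 0.0561, p₀ = 0.0448.
Under exogeneity and monotonicity, PN = (p₁ − p₀) / p₁.
PN = (0.0561 − 0.0448) / 0.0561 = 0.0113 / 0.0561 ≈ 0.2014

PN ≈ 0.201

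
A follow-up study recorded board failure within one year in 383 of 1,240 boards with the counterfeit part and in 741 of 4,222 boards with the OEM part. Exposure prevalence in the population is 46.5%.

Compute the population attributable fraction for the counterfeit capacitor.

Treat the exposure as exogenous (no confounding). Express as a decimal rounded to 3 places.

p₁ = P(outcome | exposed) = 383/1240 = 0.30887
p₀ = P(outcome | unexposed) = 741/4222 = 0.17551
Overall risk P(Y=1) = π·p₁ + (1−π)·p₀ = 0.465×0.30887 + 0.535×0.17551 = 0.23752.
Under exogeneity, PAF = [P(Y=1) − p₀] / P(Y=1).
PAF = (0.23752 − 0.17551) / 0.23752 ≈ 0.2611

PAF ≈ 0.261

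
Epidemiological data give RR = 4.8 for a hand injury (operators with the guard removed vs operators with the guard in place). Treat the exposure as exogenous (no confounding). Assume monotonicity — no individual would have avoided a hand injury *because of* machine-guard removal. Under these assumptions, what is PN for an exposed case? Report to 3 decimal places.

Under exogeneity and monotonicity, PN = (RR − 1) / RR = 1 − 1/RR.
PN = (4.8 − 1) / 4.8 = 3.8 / 4.8 ≈ 0.7917

PN ≈ 0.792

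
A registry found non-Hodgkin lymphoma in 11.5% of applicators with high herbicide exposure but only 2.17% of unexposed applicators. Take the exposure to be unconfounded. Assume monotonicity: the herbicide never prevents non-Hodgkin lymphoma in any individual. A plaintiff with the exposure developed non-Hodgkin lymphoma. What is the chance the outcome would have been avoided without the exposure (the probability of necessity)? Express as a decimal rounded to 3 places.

p₁ = 0.115, p₀ = 0.0217.
Under exogeneity and monotonicity, PN = (p₁ − p₀) / p₁.
PN = (0.115 − 0.0217) / 0.115 = 0.0933 / 0.115 ≈ 0.8113

PN ≈ 0.811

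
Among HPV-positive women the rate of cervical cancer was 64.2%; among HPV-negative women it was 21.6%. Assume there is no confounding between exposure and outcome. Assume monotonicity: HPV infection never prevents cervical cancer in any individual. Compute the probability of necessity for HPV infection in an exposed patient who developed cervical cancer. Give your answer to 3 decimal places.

p₁ = 0.642, p₀ = 0.216.
Under exogeneity and monotonicity, PN = (p₁ − p₀) / p₁.
PN = (0.642 − 0.216) / 0.642 = 0.426 / 0.642 ≈ 0.6636

PN ≈ 0.664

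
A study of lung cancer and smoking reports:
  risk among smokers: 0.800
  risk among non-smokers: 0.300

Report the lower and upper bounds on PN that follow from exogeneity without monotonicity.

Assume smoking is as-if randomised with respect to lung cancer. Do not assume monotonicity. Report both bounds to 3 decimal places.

0.625 ≤ PN ≤ 0.875

Let p₁ = 0.8, p₀ = 0.3.
Under exogeneity alone the bounds on PN are max{0,(p₁−p₀)/p₁} ≤ PN ≤ min{1,(1−p₀)/p₁}.
  lower = (p₁ − p₀)/p₁ = 0.5 / 0.8 ≈ 0.6250
  upper = min{1, (1 − p₀)/p₁} = 0.7 / 0.8 ≈ 0.8750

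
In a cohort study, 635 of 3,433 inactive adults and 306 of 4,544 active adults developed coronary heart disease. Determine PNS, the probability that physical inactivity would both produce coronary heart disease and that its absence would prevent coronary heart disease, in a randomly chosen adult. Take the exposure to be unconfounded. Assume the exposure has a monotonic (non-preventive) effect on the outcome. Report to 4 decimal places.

PNS ≈ 0.1176

p₁ = P(outcome | exposed) = 635/3433 = 0.18497
p₀ = P(outcome | unexposed) = 306/4544 = 0.067342
Under exogeneity and monotonicity, PNS = p₁ − p₀.
PNS = 0.18497 − 0.067342 = 0.11763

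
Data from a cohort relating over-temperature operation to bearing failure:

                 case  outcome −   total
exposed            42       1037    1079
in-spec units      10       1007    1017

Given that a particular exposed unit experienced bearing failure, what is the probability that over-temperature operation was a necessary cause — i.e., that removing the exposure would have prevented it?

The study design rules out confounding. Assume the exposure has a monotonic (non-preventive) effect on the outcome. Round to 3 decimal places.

p₁ = P(outcome | exposed) = 42/1079 = 0.038925
p₀ = P(outcome | unexposed) = 10/1017 = 0.0098328
Under exogeneity and monotonicity, PN = (p₁ − p₀)/p₁.
PN = (0.038925 − 0.0098328) / 0.038925 ≈ 0.7474

PN ≈ 0.747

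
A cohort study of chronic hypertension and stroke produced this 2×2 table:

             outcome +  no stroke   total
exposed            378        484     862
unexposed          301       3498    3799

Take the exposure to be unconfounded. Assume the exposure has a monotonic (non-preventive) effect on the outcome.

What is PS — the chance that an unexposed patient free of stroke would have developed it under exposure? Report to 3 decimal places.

PS ≈ 0.390

p₁ = P(outcome | exposed) = 378/862 = 0.43852
p₀ = P(outcome | unexposed) = 301/3799 = 0.079231
Under exogeneity and monotonicity, PS = (p₁ − p₀)/(1 − p₀).
PS = (0.43852 − 0.079231) / 0.92077 ≈ 0.3902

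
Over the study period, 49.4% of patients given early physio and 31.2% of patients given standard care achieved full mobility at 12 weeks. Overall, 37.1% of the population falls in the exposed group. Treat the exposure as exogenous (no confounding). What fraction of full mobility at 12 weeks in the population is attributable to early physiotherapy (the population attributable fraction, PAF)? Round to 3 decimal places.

PAF ≈ 0.178

p₁ = 0.494, p₀ = 0.312.
Overall risk P(Y=1) = π·p₁ + (1−π)·p₀ = 0.371×0.494 + 0.629×0.312 = 0.37952.
Under exogeneity, PAF = [P(Y=1) − p₀] / P(Y=1).
PAF = (0.37952 − 0.312) / 0.37952 ≈ 0.1779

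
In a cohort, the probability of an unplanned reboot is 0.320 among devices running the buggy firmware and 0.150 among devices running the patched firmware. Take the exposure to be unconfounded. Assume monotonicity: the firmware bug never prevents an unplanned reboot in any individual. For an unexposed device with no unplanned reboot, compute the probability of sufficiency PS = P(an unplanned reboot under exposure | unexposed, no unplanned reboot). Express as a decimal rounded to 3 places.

PS ≈ 0.200

Let p₁ = 0.32, p₀ = 0.15.
Under exogeneity and monotonicity, PS = (p₁ − p₀) / (1 − p₀).
PS = (0.32 − 0.15) / (1 − 0.15) = 0.17 / 0.85 ≈ 0.2000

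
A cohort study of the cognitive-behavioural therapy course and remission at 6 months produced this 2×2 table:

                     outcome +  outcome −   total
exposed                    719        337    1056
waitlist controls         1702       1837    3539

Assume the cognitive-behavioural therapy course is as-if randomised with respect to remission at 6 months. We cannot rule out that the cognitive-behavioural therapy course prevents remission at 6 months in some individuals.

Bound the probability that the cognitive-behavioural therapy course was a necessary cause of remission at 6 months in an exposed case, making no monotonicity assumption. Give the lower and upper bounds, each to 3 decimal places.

p₁ = P(outcome | exposed) = 719/1056 = 0.68087
p₀ = P(outcome | unexposed) = 1702/3539 = 0.48093
Under exogeneity alone the bounds on PN are max{0,(p₁−p₀)/p₁} ≤ PN ≤ min{1,(1−p₀)/p₁}.
  lower = (p₁ − p₀)/p₁ = 0.19994 / 0.68087 ≈ 0.2937
  upper = min{1, (1 − p₀)/p₁} = 0.51907 / 0.68087 ≈ 0.7624

0.294 ≤ PN ≤ 0.762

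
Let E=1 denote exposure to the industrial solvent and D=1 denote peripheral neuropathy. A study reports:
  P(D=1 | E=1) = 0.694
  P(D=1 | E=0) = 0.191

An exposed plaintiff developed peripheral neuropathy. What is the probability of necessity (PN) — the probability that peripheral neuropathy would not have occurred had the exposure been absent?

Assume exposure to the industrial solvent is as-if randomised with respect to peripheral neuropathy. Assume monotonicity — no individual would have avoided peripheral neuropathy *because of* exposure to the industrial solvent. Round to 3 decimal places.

Let p₁ = 0.694, p₀ = 0.191.
Under exogeneity and monotonicity, PN = (p₁ − p₀) / p₁.
PN = (0.694 − 0.191) / 0.694 = 0.503 / 0.694 ≈ 0.7248

PN ≈ 0.725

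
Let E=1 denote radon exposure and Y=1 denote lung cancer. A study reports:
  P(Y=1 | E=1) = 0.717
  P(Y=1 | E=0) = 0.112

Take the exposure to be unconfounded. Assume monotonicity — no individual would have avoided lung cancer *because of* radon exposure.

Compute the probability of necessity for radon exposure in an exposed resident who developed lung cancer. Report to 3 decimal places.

PN ≈ 0.844

Let p₁ = 0.717, p₀ = 0.112.
Under exogeneity and monotonicity, PN = (p₁ − p₀) / p₁.
PN = (0.717 − 0.112) / 0.717 = 0.605 / 0.717 ≈ 0.8438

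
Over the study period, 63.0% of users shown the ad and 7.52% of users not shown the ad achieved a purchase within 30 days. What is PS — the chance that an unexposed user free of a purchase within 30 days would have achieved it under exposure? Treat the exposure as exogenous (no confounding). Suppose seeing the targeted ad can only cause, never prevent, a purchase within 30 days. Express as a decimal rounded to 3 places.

p₁ = 0.63, p₀ = 0.0752.
Under exogeneity and monotonicity, PS = (p₁ − p₀) / (1 − p₀).
PS = (0.63 − 0.0752) / (1 − 0.0752) = 0.5548 / 0.9248 ≈ 0.5999

PS ≈ 0.600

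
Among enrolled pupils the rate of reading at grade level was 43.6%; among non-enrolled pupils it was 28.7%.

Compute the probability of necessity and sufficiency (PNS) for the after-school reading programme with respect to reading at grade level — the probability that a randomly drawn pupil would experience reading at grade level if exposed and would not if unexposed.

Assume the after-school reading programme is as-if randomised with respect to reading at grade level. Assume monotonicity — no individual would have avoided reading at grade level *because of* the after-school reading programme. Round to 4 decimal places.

PNS ≈ 0.1490

p₁ = 0.436, p₀ = 0.287.
Under exogeneity and monotonicity, PNS = p₁ − p₀.
PNS = 0.436 − 0.287 = 0.149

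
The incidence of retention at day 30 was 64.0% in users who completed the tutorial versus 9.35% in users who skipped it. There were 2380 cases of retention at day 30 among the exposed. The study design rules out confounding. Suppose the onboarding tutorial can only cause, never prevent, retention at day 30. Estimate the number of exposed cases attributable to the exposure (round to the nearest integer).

about 2032 cases

p₁ = 0.64, p₀ = 0.0935.
PN = (p₁ − p₀)/p₁ = (0.64 − 0.0935) / 0.64 ≈ 0.85391.
Attributable cases ≈ PN × (exposed cases) = 0.85391 × 2380 ≈ 2032.30.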